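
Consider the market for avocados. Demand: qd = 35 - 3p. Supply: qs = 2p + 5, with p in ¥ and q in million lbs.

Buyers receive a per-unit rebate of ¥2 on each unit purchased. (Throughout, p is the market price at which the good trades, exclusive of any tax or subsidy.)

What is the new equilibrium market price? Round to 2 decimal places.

7.20

Solve the original market: 35 - 3p = 2p + 5, hence p = 6 and q = 17.
Since buyers' out-of-pocket price is the market price minus the rebate, the effective demand curve becomes qd = 41 - 3p.
Setting them equal: 41 - 3p = 2p + 5 → 36 = 5p, so p = 7.2 and q = 19.4.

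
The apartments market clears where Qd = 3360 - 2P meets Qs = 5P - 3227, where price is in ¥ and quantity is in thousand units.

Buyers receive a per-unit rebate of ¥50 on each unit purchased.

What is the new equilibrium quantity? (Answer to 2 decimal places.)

Before the shock: 3360 - 2P = 5P - 3227 ⇒ 6587 = 7P ⇒ P = 941, Q = 1478.
Since buyers' out-of-pocket price is the market price minus the rebate, the effective demand curve becomes Qd = 3460 - 2P.
Clearing the new market: 3460 - 2P = 5P - 3227, so P = 6687/7 ≈ 955.2857 and Q = 10846/7 ≈ 1549.4286.

1549.43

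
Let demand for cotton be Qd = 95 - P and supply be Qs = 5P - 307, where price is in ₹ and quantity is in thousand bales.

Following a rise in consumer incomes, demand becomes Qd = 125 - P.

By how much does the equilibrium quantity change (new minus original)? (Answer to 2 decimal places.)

Initially, 95 - P = 5P - 307, so 402 = 6P and P = 67, Q = 28.
The new curves are Qd = 125 - P (demand) and Qs = 5P - 307 (supply).
Clearing the new market: 125 - P = 5P - 307, so P = 72 and Q = 53.
ΔQ = 53 − 28 = +25.00.

+25.00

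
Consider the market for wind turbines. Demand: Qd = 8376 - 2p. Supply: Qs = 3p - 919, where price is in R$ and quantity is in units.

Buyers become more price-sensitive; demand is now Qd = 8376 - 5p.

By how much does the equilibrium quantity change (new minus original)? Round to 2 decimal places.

Before the shock: 8376 - 2p = 3p - 919 ⇒ 9295 = 5p ⇒ p = 1859, Q = 4658.
After the shift, demand is Qd = 8376 - 5p and supply is Qs = 3p - 919.
New equilibrium: 8376 - 5p = 3p - 919 ⇒ 9295 = 8p ⇒ p = 1161.875, Q = 2566.625.
ΔQ = 2566.625 − 4658 = -2091.38.

-2091.38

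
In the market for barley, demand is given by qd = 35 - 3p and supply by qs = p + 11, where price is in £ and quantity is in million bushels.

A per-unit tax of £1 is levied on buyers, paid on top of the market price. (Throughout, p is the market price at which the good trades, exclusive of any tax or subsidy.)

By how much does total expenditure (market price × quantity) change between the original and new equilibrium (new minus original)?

Before the shock: 35 - 3p = p + 11 ⇒ 24 = 4p ⇒ p = 6, q = 17.
Since buyers pay the price plus the tax, the effective demand curve becomes qd = 32 - 3p.
Equate the new curves: 32 - 3p = p + 11, giving 21 = 4p, p = 5.25, q = 16.25.
Expenditure moves from 6×17 = 102 to 5.25×16.25 = 85.3125; change = -16.6875.

-16.6875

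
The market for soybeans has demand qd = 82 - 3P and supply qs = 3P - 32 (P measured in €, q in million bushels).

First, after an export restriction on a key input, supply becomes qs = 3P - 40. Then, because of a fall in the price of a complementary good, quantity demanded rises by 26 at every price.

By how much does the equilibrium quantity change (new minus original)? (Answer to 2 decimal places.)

+9.00

Initially, 82 - 3P = 3P - 32, so 114 = 6P and P = 19, q = 25.
The new curves are qd = 108 - 3P (demand) and qs = 3P - 40 (supply).
Equate the new curves: 108 - 3P = 3P - 40, giving 148 = 6P, P = 74/3 ≈ 24.6667, q = 34.
Δq = 34 − 25 = +9.00.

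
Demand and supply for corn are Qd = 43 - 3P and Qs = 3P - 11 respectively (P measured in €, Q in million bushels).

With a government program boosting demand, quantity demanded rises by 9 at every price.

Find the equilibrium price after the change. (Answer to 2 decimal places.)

10.50

Before the shock: 43 - 3P = 3P - 11 ⇒ 54 = 6P ⇒ P = 9, Q = 16.
After the shift, demand is Qd = 52 - 3P and supply is Qs = 3P - 11.
Setting them equal: 52 - 3P = 3P - 11 → 63 = 6P, so P = 10.5 and Q = 20.5.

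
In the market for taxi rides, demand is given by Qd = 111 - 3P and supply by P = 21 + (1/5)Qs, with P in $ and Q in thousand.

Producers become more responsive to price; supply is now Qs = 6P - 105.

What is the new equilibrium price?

Original equilibrium: 111 - 3P = 5P - 105 gives 216 = 8P, so P = 27 and Q = 30.
The new curves are Qd = 111 - 3P (demand) and Qs = 6P - 105 (supply).
Equate the new curves: 111 - 3P = 6P - 105, giving 216 = 9P, P = 24, Q = 39.

24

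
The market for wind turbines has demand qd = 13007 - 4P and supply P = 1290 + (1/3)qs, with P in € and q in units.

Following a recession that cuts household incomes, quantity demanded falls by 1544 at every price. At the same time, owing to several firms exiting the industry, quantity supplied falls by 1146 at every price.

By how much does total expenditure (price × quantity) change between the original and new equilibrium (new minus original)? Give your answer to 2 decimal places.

Original equilibrium: 13007 - 4P = 3P - 3870 gives 16877 = 7P, so P = 2411 and q = 3363.
The shock moves the curves to qd = 11463 - 4P and qs = 3P - 5016.
Clearing the new market: 11463 - 4P = 3P - 5016, so P = 16479/7 ≈ 2354.1429 and q = 14325/7 ≈ 2046.4286.
Expenditure moves from 2411×3363 = 8108193 to 2354.1429×2046.4286 = 4817585.2041; change = -3290607.80.

-3290607.80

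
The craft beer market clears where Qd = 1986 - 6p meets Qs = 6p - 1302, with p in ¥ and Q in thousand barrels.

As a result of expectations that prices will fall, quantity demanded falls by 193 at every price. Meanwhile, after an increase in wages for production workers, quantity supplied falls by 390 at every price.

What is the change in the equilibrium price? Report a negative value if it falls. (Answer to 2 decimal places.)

Original equilibrium: 1986 - 6p = 6p - 1302 gives 3288 = 12p, so p = 274 and Q = 342.
With the change applied: demand Qd = 1793 - 6p, supply Qs = 6p - 1692.
New equilibrium: 1793 - 6p = 6p - 1692 ⇒ 3485 = 12p ⇒ p = 3485/12 ≈ 290.4167, Q = 50.5.
Δp = 290.4167 − 274 = +16.42.

+16.42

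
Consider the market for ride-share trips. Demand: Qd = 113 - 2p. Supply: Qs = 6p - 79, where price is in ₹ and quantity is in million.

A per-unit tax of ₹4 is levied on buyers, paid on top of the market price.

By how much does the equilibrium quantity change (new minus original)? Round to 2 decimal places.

Initially, 113 - 2p = 6p - 79, so 192 = 8p and p = 24, Q = 65.
Since buyers pay the price plus the tax, the effective demand curve becomes Qd = 105 - 2p.
Clearing the new market: 105 - 2p = 6p - 79, so p = 23 and Q = 59.
ΔQ = 59 − 65 = -6.00.

-6.00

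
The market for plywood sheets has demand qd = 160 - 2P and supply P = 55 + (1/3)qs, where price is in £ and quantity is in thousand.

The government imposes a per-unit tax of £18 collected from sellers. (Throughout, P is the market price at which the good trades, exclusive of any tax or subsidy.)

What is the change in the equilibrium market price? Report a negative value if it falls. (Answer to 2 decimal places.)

Before the shock: 160 - 2P = 3P - 165 ⇒ 325 = 5P ⇒ P = 65, q = 30.
Since sellers keep the price net of the tax, the effective supply curve becomes qs = 3P - 219.
New equilibrium: 160 - 2P = 3P - 219 ⇒ 379 = 5P ⇒ P = 75.8, q = 8.4.
ΔP = 75.8 − 65 = +10.80.

+10.80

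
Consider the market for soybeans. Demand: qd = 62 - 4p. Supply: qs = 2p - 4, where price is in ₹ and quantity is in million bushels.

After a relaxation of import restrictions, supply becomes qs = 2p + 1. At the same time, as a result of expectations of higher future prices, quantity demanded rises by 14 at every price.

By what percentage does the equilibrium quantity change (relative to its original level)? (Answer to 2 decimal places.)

+44.44

Before the shock: 62 - 4p = 2p - 4 ⇒ 66 = 6p ⇒ p = 11, q = 18.
After the shift, demand is qd = 76 - 4p and supply is qs = 2p + 1.
New equilibrium: 76 - 4p = 2p + 1 ⇒ 75 = 6p ⇒ p = 12.5, q = 26.
%Δq = (26 − 18) / 18 × 100 = +44.44%.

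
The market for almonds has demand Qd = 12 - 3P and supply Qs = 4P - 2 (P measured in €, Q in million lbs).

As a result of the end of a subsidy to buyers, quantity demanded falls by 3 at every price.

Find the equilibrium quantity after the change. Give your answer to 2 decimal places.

4.29

Initially, 12 - 3P = 4P - 2, so 14 = 7P and P = 2, Q = 6.
With the change applied: demand Qd = 9 - 3P, supply Qs = 4P - 2.
Setting them equal: 9 - 3P = 4P - 2 → 11 = 7P, so P = 11/7 ≈ 1.5714 and Q = 30/7 ≈ 4.2857.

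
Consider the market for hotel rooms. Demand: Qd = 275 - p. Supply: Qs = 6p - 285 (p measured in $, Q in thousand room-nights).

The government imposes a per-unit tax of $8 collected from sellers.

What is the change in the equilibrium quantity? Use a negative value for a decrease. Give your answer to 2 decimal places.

Solve the original market: 275 - p = 6p - 285, hence p = 80 and Q = 195.
Since sellers keep the price net of the tax, the effective supply curve becomes Qs = 6p - 333.
Setting them equal: 275 - p = 6p - 333 → 608 = 7p, so p = 608/7 ≈ 86.8571 and Q = 1317/7 ≈ 188.1429.
ΔQ = 188.1429 − 195 = -6.86.

-6.86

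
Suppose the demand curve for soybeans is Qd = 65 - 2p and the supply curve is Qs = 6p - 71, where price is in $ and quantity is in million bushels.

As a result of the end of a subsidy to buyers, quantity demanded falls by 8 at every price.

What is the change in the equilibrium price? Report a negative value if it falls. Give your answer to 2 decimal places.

Before the shock: 65 - 2p = 6p - 71 ⇒ 136 = 8p ⇒ p = 17, Q = 31.
The shock moves the curves to Qd = 57 - 2p and Qs = 6p - 71.
New equilibrium: 57 - 2p = 6p - 71 ⇒ 128 = 8p ⇒ p = 16, Q = 25.
Δp = 16 − 17 = -1.00.

-1.00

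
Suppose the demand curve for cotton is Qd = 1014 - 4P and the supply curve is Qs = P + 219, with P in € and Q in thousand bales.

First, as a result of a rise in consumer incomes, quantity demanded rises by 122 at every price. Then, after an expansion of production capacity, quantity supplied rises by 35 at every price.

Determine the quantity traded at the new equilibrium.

430.4

Solve the original market: 1014 - 4P = P + 219, hence P = 159 and Q = 378.
With the change applied: demand Qd = 1136 - 4P, supply Qs = P + 254.
Equate the new curves: 1136 - 4P = P + 254, giving 882 = 5P, P = 176.4, Q = 430.4.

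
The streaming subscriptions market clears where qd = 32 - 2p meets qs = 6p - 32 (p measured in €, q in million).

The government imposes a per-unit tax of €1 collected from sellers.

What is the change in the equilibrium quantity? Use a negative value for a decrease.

-1.5

Initially, 32 - 2p = 6p - 32, so 64 = 8p and p = 8, q = 16.
Since sellers keep the price net of the tax, the effective supply curve becomes qs = 6p - 38.
Equate the new curves: 32 - 2p = 6p - 38, giving 70 = 8p, p = 8.75, q = 14.5.
Δq = 14.5 − 16 = -1.5.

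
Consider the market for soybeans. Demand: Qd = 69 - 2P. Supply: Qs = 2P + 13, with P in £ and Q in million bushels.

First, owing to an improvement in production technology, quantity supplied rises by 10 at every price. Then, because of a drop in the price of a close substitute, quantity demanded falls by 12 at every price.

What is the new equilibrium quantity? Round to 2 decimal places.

Initially, 69 - 2P = 2P + 13, so 56 = 4P and P = 14, Q = 41.
After the shift, demand is Qd = 57 - 2P and supply is Qs = 2P + 23.
Clearing the new market: 57 - 2P = 2P + 23, so P = 8.5 and Q = 40.

40.00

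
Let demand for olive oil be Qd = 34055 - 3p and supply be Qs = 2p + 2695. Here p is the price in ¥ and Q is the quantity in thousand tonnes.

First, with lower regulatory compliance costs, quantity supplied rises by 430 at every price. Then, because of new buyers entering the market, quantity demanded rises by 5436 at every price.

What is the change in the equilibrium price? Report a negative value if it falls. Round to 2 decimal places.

Solve the original market: 34055 - 3p = 2p + 2695, hence p = 6272 and Q = 15239.
The new curves are Qd = 39491 - 3p (demand) and Qs = 2p + 3125 (supply).
Equate the new curves: 39491 - 3p = 2p + 3125, giving 36366 = 5p, p = 7273.2, Q = 17671.4.
Δp = 7273.2 − 6272 = +1001.20.

+1001.20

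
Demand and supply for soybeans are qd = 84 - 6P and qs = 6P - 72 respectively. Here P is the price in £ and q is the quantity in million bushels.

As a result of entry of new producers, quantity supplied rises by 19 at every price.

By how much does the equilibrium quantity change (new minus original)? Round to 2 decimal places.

Before the shock: 84 - 6P = 6P - 72 ⇒ 156 = 12P ⇒ P = 13, q = 6.
With the change applied: demand qd = 84 - 6P, supply qs = 6P - 53.
Setting them equal: 84 - 6P = 6P - 53 → 137 = 12P, so P = 137/12 ≈ 11.4167 and q = 15.5.
Δq = 15.5 − 6 = +9.50.

+9.50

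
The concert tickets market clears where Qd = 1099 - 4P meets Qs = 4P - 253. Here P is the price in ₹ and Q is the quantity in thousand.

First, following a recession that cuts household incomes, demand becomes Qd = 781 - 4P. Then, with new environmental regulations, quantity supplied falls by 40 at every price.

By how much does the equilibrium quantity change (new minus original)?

-179

Initially, 1099 - 4P = 4P - 253, so 1352 = 8P and P = 169, Q = 423.
The new curves are Qd = 781 - 4P (demand) and Qs = 4P - 293 (supply).
Setting them equal: 781 - 4P = 4P - 293 → 1074 = 8P, so P = 134.25 and Q = 244.
ΔQ = 244 − 423 = -179.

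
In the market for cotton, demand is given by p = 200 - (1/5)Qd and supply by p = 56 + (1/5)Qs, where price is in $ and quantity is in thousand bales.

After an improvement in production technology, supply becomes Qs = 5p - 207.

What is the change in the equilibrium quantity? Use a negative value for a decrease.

+36.5

Before the shock: 1000 - 5p = 5p - 280 ⇒ 1280 = 10p ⇒ p = 128, Q = 360.
With the change applied: demand Qd = 1000 - 5p, supply Qs = 5p - 207.
Clearing the new market: 1000 - 5p = 5p - 207, so p = 120.7 and Q = 396.5.
ΔQ = 396.5 − 360 = +36.5.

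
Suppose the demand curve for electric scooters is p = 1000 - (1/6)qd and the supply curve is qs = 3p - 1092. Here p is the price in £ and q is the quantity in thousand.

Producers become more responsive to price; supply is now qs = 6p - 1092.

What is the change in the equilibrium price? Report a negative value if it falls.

Solve the original market: 6000 - 6p = 3p - 1092, hence p = 788 and q = 1272.
The shock moves the curves to qd = 6000 - 6p and qs = 6p - 1092.
New equilibrium: 6000 - 6p = 6p - 1092 ⇒ 7092 = 12p ⇒ p = 591, q = 2454.
Δp = 591 − 788 = -197.

-197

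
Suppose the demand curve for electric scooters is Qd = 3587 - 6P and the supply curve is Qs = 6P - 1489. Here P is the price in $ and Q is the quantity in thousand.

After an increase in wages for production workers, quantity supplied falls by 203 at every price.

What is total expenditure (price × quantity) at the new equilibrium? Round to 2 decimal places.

Initially, 3587 - 6P = 6P - 1489, so 5076 = 12P and P = 423, Q = 1049.
The new curves are Qd = 3587 - 6P (demand) and Qs = 6P - 1692 (supply).
Clearing the new market: 3587 - 6P = 6P - 1692, so P = 5279/12 ≈ 439.9167 and Q = 947.5.
New expenditure = 439.9167 × 947.5 = 416821.04.

416821.04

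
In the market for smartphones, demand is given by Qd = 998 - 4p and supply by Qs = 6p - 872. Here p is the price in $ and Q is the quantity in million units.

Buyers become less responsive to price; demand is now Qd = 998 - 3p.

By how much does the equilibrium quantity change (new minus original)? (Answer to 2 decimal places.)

+124.67

Before the shock: 998 - 4p = 6p - 872 ⇒ 1870 = 10p ⇒ p = 187, Q = 250.
The new curves are Qd = 998 - 3p (demand) and Qs = 6p - 872 (supply).
New equilibrium: 998 - 3p = 6p - 872 ⇒ 1870 = 9p ⇒ p = 1870/9 ≈ 207.7778, Q = 1124/3 ≈ 374.6667.
ΔQ = 374.6667 − 250 = +124.67.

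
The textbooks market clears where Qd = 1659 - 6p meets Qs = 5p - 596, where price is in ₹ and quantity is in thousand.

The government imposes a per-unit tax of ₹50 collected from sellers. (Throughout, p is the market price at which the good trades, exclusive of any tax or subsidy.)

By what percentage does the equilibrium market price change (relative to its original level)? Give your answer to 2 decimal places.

+11.09

Solve the original market: 1659 - 6p = 5p - 596, hence p = 205 and Q = 429.
Since sellers keep the price net of the tax, the effective supply curve becomes Qs = 5p - 846.
Setting them equal: 1659 - 6p = 5p - 846 → 2505 = 11p, so p = 2505/11 ≈ 227.7273 and Q = 3219/11 ≈ 292.6364.
%Δp = (227.7273 − 205) / 205 × 100 = +11.09%.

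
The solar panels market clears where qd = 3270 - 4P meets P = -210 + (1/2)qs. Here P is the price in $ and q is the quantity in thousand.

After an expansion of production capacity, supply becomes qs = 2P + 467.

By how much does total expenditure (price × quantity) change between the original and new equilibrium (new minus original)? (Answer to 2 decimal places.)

+3906.22

Solve the original market: 3270 - 4P = 2P + 420, hence P = 475 and q = 1370.
With the change applied: demand qd = 3270 - 4P, supply qs = 2P + 467.
Clearing the new market: 3270 - 4P = 2P + 467, so P = 2803/6 ≈ 467.1667 and q = 4204/3 ≈ 1401.3333.
Expenditure moves from 475×1370 = 650750 to 467.1667×1401.3333 = 654656.2222; change = +3906.22.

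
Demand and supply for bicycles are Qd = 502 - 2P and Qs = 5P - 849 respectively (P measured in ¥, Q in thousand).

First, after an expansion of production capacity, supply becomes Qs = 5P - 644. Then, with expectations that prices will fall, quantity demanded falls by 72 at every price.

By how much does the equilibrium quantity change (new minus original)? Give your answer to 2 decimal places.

Solve the original market: 502 - 2P = 5P - 849, hence P = 193 and Q = 116.
The shock moves the curves to Qd = 430 - 2P and Qs = 5P - 644.
Clearing the new market: 430 - 2P = 5P - 644, so P = 1074/7 ≈ 153.4286 and Q = 862/7 ≈ 123.1429.
ΔQ = 123.1429 − 116 = +7.14.

+7.14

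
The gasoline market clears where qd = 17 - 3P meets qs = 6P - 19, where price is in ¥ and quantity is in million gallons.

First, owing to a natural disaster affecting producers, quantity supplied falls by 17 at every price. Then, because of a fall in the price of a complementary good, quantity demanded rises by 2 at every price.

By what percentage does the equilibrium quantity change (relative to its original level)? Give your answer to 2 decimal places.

Solve the original market: 17 - 3P = 6P - 19, hence P = 4 and q = 5.
The new curves are qd = 19 - 3P (demand) and qs = 6P - 36 (supply).
Setting them equal: 19 - 3P = 6P - 36 → 55 = 9P, so P = 55/9 ≈ 6.1111 and q = 2/3 ≈ 0.6667.
%Δq = (0.6667 − 5) / 5 × 100 = -86.67%.

-86.67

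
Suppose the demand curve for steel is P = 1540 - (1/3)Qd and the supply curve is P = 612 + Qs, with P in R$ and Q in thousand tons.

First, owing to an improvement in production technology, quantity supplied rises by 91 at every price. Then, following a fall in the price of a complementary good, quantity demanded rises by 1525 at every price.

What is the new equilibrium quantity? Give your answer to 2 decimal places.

1145.50

Original equilibrium: 4620 - 3P = P - 612 gives 5232 = 4P, so P = 1308 and Q = 696.
With the change applied: demand Qd = 6145 - 3P, supply Qs = P - 521.
Clearing the new market: 6145 - 3P = P - 521, so P = 1666.5 and Q = 1145.5.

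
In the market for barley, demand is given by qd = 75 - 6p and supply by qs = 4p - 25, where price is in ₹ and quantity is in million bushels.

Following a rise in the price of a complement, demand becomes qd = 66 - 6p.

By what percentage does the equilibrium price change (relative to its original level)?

-9

Initially, 75 - 6p = 4p - 25, so 100 = 10p and p = 10, q = 15.
With the change applied: demand qd = 66 - 6p, supply qs = 4p - 25.
New equilibrium: 66 - 6p = 4p - 25 ⇒ 91 = 10p ⇒ p = 9.1, q = 11.4.
%Δp = (9.1 − 10) / 10 × 100 = -9%.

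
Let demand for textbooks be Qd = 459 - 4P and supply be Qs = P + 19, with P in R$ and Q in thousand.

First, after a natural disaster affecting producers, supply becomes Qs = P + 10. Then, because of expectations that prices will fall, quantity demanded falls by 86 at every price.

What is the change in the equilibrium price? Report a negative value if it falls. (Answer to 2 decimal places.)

-15.40

Original equilibrium: 459 - 4P = P + 19 gives 440 = 5P, so P = 88 and Q = 107.
The shock moves the curves to Qd = 373 - 4P and Qs = P + 10.
Equate the new curves: 373 - 4P = P + 10, giving 363 = 5P, P = 72.6, Q = 82.6.
ΔP = 72.6 − 88 = -15.40.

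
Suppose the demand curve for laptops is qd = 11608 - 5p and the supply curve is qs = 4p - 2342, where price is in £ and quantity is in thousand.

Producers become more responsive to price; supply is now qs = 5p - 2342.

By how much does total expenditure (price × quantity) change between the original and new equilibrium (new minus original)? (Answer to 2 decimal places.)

+483135.00

Before the shock: 11608 - 5p = 4p - 2342 ⇒ 13950 = 9p ⇒ p = 1550, q = 3858.
The shock moves the curves to qd = 11608 - 5p and qs = 5p - 2342.
Setting them equal: 11608 - 5p = 5p - 2342 → 13950 = 10p, so p = 1395 and q = 4633.
Expenditure moves from 1550×3858 = 5979900 to 1395×4633 = 6463035; change = +483135.00.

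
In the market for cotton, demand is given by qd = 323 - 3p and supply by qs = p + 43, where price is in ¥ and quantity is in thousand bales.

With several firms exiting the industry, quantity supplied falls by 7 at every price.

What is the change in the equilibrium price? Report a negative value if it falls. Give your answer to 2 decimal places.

Before the shock: 323 - 3p = p + 43 ⇒ 280 = 4p ⇒ p = 70, q = 113.
With the change applied: demand qd = 323 - 3p, supply qs = p + 36.
Clearing the new market: 323 - 3p = p + 36, so p = 71.75 and q = 107.75.
Δp = 71.75 − 70 = +1.75.

+1.75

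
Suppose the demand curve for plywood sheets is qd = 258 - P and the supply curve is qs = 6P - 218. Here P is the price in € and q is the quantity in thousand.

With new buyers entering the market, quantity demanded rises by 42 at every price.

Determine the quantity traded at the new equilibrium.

Initially, 258 - P = 6P - 218, so 476 = 7P and P = 68, q = 190.
The shock moves the curves to qd = 300 - P and qs = 6P - 218.
New equilibrium: 300 - P = 6P - 218 ⇒ 518 = 7P ⇒ P = 74, q = 226.

226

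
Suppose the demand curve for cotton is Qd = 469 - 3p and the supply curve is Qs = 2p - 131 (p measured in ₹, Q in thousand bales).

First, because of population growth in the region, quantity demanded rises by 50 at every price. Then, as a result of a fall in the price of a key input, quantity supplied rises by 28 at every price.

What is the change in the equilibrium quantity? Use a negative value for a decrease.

Initially, 469 - 3p = 2p - 131, so 600 = 5p and p = 120, Q = 109.
The shock moves the curves to Qd = 519 - 3p and Qs = 2p - 103.
Equate the new curves: 519 - 3p = 2p - 103, giving 622 = 5p, p = 124.4, Q = 145.8.
ΔQ = 145.8 − 109 = +36.8.

+36.8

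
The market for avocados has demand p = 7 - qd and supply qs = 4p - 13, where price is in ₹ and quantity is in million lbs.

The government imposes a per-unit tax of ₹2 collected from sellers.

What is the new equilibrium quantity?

Initially, 7 - p = 4p - 13, so 20 = 5p and p = 4, q = 3.
Since sellers keep the price net of the tax, the effective supply curve becomes qs = 4p - 21.
New equilibrium: 7 - p = 4p - 21 ⇒ 28 = 5p ⇒ p = 5.6, q = 1.4.

1.4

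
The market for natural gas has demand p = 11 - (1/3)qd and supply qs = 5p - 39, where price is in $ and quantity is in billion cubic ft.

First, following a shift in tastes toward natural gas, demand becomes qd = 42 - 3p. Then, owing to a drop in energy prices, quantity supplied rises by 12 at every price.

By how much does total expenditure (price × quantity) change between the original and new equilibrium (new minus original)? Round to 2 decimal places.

+85.08

Before the shock: 33 - 3p = 5p - 39 ⇒ 72 = 8p ⇒ p = 9, q = 6.
The new curves are qd = 42 - 3p (demand) and qs = 5p - 27 (supply).
Equate the new curves: 42 - 3p = 5p - 27, giving 69 = 8p, p = 8.625, q = 16.125.
Expenditure moves from 9×6 = 54 to 8.625×16.125 = 139.078125; change = +85.08.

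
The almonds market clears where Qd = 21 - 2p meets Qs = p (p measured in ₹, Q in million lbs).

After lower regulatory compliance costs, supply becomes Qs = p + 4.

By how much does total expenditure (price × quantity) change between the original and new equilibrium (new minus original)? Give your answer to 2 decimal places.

Initially, 21 - 2p = p, so 21 = 3p and p = 7, Q = 7.
After the shift, demand is Qd = 21 - 2p and supply is Qs = p + 4.
Clearing the new market: 21 - 2p = p + 4, so p = 17/3 ≈ 5.6667 and Q = 29/3 ≈ 9.6667.
Expenditure moves from 7×7 = 49 to 5.6667×9.6667 = 54.7778; change = +5.78.

+5.78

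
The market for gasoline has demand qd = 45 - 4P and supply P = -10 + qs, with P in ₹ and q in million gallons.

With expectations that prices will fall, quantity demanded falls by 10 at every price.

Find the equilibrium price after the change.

5

Original equilibrium: 45 - 4P = P + 10 gives 35 = 5P, so P = 7 and q = 17.
The new curves are qd = 35 - 4P (demand) and qs = P + 10 (supply).
Clearing the new market: 35 - 4P = P + 10, so P = 5 and q = 15.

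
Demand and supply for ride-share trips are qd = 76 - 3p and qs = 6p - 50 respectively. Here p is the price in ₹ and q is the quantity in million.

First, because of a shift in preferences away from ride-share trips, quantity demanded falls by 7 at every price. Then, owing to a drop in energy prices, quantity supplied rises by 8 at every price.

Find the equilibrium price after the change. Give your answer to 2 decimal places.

Before the shock: 76 - 3p = 6p - 50 ⇒ 126 = 9p ⇒ p = 14, q = 34.
After the shift, demand is qd = 69 - 3p and supply is qs = 6p - 42.
Clearing the new market: 69 - 3p = 6p - 42, so p = 37/3 ≈ 12.3333 and q = 32.

12.33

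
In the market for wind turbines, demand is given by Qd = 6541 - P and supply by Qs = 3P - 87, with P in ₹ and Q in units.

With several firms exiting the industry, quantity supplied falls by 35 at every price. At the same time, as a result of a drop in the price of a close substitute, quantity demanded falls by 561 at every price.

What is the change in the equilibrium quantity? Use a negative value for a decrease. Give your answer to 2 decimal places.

Original equilibrium: 6541 - P = 3P - 87 gives 6628 = 4P, so P = 1657 and Q = 4884.
The new curves are Qd = 5980 - P (demand) and Qs = 3P - 122 (supply).
Setting them equal: 5980 - P = 3P - 122 → 6102 = 4P, so P = 1525.5 and Q = 4454.5.
ΔQ = 4454.5 − 4884 = -429.50.

-429.50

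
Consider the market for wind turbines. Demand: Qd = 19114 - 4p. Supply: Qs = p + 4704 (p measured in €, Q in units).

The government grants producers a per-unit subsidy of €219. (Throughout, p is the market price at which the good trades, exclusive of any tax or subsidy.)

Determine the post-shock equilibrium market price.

Initially, 19114 - 4p = p + 4704, so 14410 = 5p and p = 2882, Q = 7586.
Since sellers receive the price plus the subsidy, the effective supply curve becomes Qs = p + 4923.
Equate the new curves: 19114 - 4p = p + 4923, giving 14191 = 5p, p = 2838.2, Q = 7761.2.

2838.2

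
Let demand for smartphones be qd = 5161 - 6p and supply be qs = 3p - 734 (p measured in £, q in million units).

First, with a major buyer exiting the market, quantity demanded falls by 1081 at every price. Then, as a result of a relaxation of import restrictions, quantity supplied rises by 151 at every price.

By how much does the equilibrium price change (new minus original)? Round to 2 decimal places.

-136.89

Before the shock: 5161 - 6p = 3p - 734 ⇒ 5895 = 9p ⇒ p = 655, q = 1231.
After the shift, demand is qd = 4080 - 6p and supply is qs = 3p - 583.
New equilibrium: 4080 - 6p = 3p - 583 ⇒ 4663 = 9p ⇒ p = 4663/9 ≈ 518.1111, q = 2914/3 ≈ 971.3333.
Δp = 518.1111 − 655 = -136.89.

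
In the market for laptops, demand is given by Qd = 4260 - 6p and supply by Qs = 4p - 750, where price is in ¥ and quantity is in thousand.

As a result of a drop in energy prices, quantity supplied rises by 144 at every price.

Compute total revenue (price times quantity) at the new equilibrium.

652238.64

Original equilibrium: 4260 - 6p = 4p - 750 gives 5010 = 10p, so p = 501 and Q = 1254.
The new curves are Qd = 4260 - 6p (demand) and Qs = 4p - 606 (supply).
Setting them equal: 4260 - 6p = 4p - 606 → 4866 = 10p, so p = 486.6 and Q = 1340.4.
New expenditure = 486.6 × 1340.4 = 652238.64.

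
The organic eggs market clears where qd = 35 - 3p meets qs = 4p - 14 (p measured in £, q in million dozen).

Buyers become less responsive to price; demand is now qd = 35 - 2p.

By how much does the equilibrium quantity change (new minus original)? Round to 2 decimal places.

Original equilibrium: 35 - 3p = 4p - 14 gives 49 = 7p, so p = 7 and q = 14.
After the shift, demand is qd = 35 - 2p and supply is qs = 4p - 14.
Clearing the new market: 35 - 2p = 4p - 14, so p = 49/6 ≈ 8.1667 and q = 56/3 ≈ 18.6667.
Δq = 18.6667 − 14 = +4.67.

+4.67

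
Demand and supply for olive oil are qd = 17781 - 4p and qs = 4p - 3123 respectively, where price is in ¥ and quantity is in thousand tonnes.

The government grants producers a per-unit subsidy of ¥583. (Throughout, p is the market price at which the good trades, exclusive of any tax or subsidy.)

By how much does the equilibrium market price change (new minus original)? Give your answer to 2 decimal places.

-291.50

Original equilibrium: 17781 - 4p = 4p - 3123 gives 20904 = 8p, so p = 2613 and q = 7329.
Since sellers receive the price plus the subsidy, the effective supply curve becomes qs = 4p - 791.
Equate the new curves: 17781 - 4p = 4p - 791, giving 18572 = 8p, p = 2321.5, q = 8495.
Δp = 2321.5 − 2613 = -291.50.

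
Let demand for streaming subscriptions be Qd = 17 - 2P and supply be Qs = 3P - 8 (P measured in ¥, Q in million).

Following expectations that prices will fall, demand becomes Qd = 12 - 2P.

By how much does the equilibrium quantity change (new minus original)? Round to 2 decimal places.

-3.00

Original equilibrium: 17 - 2P = 3P - 8 gives 25 = 5P, so P = 5 and Q = 7.
With the change applied: demand Qd = 12 - 2P, supply Qs = 3P - 8.
New equilibrium: 12 - 2P = 3P - 8 ⇒ 20 = 5P ⇒ P = 4, Q = 4.
ΔQ = 4 − 7 = -3.00.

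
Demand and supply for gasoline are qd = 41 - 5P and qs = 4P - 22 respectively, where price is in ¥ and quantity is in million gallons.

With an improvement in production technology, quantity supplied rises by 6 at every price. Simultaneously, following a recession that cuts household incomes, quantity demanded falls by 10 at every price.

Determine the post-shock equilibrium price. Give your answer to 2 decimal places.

Initially, 41 - 5P = 4P - 22, so 63 = 9P and P = 7, q = 6.
With the change applied: demand qd = 31 - 5P, supply qs = 4P - 16.
Equate the new curves: 31 - 5P = 4P - 16, giving 47 = 9P, P = 47/9 ≈ 5.2222, q = 44/9 ≈ 4.8889.

5.22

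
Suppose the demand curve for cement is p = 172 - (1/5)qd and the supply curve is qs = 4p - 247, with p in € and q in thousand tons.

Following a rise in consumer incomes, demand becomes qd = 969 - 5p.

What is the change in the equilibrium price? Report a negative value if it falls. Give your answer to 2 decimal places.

Original equilibrium: 860 - 5p = 4p - 247 gives 1107 = 9p, so p = 123 and q = 245.
After the shift, demand is qd = 969 - 5p and supply is qs = 4p - 247.
Setting them equal: 969 - 5p = 4p - 247 → 1216 = 9p, so p = 1216/9 ≈ 135.1111 and q = 2641/9 ≈ 293.4444.
Δp = 135.1111 − 123 = +12.11.

+12.11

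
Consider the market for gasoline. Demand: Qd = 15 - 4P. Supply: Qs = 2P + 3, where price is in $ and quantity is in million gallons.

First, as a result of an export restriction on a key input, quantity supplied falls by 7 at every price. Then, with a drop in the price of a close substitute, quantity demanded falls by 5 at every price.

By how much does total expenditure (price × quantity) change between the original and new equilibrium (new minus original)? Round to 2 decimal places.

-12.44

Solve the original market: 15 - 4P = 2P + 3, hence P = 2 and Q = 7.
The new curves are Qd = 10 - 4P (demand) and Qs = 2P - 4 (supply).
Equate the new curves: 10 - 4P = 2P - 4, giving 14 = 6P, P = 7/3 ≈ 2.3333, Q = 2/3 ≈ 0.6667.
Expenditure moves from 2×7 = 14 to 2.3333×0.6667 = 1.5556; change = -12.44.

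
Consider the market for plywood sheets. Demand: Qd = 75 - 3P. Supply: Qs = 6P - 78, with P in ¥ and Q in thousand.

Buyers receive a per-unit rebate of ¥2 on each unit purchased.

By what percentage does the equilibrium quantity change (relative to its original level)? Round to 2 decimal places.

Solve the original market: 75 - 3P = 6P - 78, hence P = 17 and Q = 24.
Since buyers' out-of-pocket price is the market price minus the rebate, the effective demand curve becomes Qd = 81 - 3P.
Clearing the new market: 81 - 3P = 6P - 78, so P = 53/3 ≈ 17.6667 and Q = 28.
%ΔQ = (28 − 24) / 24 × 100 = +16.67%.

+16.67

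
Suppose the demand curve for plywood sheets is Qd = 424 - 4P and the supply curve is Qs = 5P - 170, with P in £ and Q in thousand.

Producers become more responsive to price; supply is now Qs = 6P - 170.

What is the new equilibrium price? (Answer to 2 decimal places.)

Before the shock: 424 - 4P = 5P - 170 ⇒ 594 = 9P ⇒ P = 66, Q = 160.
The new curves are Qd = 424 - 4P (demand) and Qs = 6P - 170 (supply).
Setting them equal: 424 - 4P = 6P - 170 → 594 = 10P, so P = 59.4 and Q = 186.4.

59.40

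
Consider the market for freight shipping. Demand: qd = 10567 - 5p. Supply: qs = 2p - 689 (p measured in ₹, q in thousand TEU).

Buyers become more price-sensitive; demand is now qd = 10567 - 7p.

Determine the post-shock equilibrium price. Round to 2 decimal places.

1250.67

Solve the original market: 10567 - 5p = 2p - 689, hence p = 1608 and q = 2527.
The new curves are qd = 10567 - 7p (demand) and qs = 2p - 689 (supply).
Setting them equal: 10567 - 7p = 2p - 689 → 11256 = 9p, so p = 3752/3 ≈ 1250.6667 and q = 5437/3 ≈ 1812.3333.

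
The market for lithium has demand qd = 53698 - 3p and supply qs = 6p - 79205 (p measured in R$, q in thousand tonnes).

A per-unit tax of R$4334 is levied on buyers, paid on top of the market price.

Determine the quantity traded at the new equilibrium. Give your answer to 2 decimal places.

729.00

Initially, 53698 - 3p = 6p - 79205, so 132903 = 9p and p = 14767, q = 9397.
Since buyers pay the price plus the tax, the effective demand curve becomes qd = 40696 - 3p.
Equate the new curves: 40696 - 3p = 6p - 79205, giving 119901 = 9p, p = 39967/3 ≈ 13322.3333, q = 729.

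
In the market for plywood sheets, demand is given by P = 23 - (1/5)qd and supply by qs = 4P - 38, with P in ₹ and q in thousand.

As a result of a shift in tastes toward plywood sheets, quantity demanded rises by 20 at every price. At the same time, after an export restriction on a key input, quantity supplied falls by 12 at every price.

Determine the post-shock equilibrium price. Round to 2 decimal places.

Initially, 115 - 5P = 4P - 38, so 153 = 9P and P = 17, q = 30.
After the shift, demand is qd = 135 - 5P and supply is qs = 4P - 50.
New equilibrium: 135 - 5P = 4P - 50 ⇒ 185 = 9P ⇒ P = 185/9 ≈ 20.5556, q = 290/9 ≈ 32.2222.

20.56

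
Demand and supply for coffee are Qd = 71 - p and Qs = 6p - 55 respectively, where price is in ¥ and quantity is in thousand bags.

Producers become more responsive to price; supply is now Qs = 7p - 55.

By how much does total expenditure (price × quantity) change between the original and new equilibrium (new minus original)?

-83.8125

Original equilibrium: 71 - p = 6p - 55 gives 126 = 7p, so p = 18 and Q = 53.
With the change applied: demand Qd = 71 - p, supply Qs = 7p - 55.
Equate the new curves: 71 - p = 7p - 55, giving 126 = 8p, p = 15.75, Q = 55.25.
Expenditure moves from 18×53 = 954 to 15.75×55.25 = 870.1875; change = -83.8125.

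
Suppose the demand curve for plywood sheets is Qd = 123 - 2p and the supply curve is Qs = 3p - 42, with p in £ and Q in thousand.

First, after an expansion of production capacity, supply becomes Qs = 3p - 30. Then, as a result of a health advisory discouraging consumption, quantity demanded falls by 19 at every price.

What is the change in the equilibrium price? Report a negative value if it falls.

Original equilibrium: 123 - 2p = 3p - 42 gives 165 = 5p, so p = 33 and Q = 57.
The new curves are Qd = 104 - 2p (demand) and Qs = 3p - 30 (supply).
Setting them equal: 104 - 2p = 3p - 30 → 134 = 5p, so p = 26.8 and Q = 50.4.
Δp = 26.8 − 33 = -6.2.

-6.2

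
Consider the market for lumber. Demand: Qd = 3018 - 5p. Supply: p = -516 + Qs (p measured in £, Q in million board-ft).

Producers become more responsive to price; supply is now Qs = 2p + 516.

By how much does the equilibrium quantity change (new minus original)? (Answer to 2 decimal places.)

+297.86

Original equilibrium: 3018 - 5p = p + 516 gives 2502 = 6p, so p = 417 and Q = 933.
With the change applied: demand Qd = 3018 - 5p, supply Qs = 2p + 516.
Equate the new curves: 3018 - 5p = 2p + 516, giving 2502 = 7p, p = 2502/7 ≈ 357.4286, Q = 8616/7 ≈ 1230.8571.
ΔQ = 1230.8571 − 933 = +297.86.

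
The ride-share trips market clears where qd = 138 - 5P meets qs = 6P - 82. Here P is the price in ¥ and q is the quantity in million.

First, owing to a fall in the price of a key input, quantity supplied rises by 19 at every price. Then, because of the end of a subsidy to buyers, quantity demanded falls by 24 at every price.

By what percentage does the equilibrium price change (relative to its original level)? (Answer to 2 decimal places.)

Original equilibrium: 138 - 5P = 6P - 82 gives 220 = 11P, so P = 20 and q = 38.
After the shift, demand is qd = 114 - 5P and supply is qs = 6P - 63.
New equilibrium: 114 - 5P = 6P - 63 ⇒ 177 = 11P ⇒ P = 177/11 ≈ 16.0909, q = 369/11 ≈ 33.5455.
%ΔP = (16.0909 − 20) / 20 × 100 = -19.55%.

-19.55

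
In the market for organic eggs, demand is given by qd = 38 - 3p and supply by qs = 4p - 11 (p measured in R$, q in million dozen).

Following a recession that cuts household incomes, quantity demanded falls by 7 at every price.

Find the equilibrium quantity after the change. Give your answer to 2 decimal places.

13.00

Solve the original market: 38 - 3p = 4p - 11, hence p = 7 and q = 17.
With the change applied: demand qd = 31 - 3p, supply qs = 4p - 11.
Setting them equal: 31 - 3p = 4p - 11 → 42 = 7p, so p = 6 and q = 13.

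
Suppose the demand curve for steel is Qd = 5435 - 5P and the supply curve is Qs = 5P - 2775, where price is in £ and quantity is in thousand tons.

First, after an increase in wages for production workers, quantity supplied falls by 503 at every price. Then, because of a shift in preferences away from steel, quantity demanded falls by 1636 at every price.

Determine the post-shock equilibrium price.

707.7

Original equilibrium: 5435 - 5P = 5P - 2775 gives 8210 = 10P, so P = 821 and Q = 1330.
After the shift, demand is Qd = 3799 - 5P and supply is Qs = 5P - 3278.
Clearing the new market: 3799 - 5P = 5P - 3278, so P = 707.7 and Q = 260.5.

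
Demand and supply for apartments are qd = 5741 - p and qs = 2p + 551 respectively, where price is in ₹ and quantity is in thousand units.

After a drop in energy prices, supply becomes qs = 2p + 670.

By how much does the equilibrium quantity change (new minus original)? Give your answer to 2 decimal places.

Original equilibrium: 5741 - p = 2p + 551 gives 5190 = 3p, so p = 1730 and q = 4011.
With the change applied: demand qd = 5741 - p, supply qs = 2p + 670.
Clearing the new market: 5741 - p = 2p + 670, so p = 5071/3 ≈ 1690.3333 and q = 12152/3 ≈ 4050.6667.
Δq = 4050.6667 − 4011 = +39.67.

+39.67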